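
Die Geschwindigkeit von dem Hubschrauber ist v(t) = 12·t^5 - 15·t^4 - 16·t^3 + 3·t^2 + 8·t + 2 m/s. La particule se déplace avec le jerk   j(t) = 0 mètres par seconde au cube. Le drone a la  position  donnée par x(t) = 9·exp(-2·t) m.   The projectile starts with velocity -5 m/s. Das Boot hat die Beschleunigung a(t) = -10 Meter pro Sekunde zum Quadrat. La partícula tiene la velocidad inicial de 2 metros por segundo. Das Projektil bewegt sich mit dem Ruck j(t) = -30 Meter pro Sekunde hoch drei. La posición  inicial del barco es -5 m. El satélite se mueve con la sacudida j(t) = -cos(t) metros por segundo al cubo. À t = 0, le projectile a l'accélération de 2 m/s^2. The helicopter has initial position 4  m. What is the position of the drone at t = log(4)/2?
From the given position equation x(t) = 9·exp(-2·t), we substitute t = log(4)/2 to get x = 9/4.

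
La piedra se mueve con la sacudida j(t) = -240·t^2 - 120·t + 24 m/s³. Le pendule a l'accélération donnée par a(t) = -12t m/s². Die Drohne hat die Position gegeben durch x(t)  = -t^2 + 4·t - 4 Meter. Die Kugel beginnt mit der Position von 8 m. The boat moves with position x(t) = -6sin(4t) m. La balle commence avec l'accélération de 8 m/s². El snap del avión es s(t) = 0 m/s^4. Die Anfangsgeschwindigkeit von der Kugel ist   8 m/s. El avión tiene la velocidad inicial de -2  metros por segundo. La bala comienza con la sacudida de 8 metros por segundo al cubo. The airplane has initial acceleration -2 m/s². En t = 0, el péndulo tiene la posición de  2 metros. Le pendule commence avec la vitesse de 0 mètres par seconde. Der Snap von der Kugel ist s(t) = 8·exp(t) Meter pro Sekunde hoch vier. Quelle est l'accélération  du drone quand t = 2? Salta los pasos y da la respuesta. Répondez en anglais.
At t = 2, a = -2.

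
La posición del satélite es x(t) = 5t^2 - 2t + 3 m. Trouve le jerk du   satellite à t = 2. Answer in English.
Starting from position x(t) = 5·t^2 - 2·t + 3, we take 3 derivatives. Taking d/dt of x(t), we find v(t) = 10·t - 2. Differentiating velocity, we get acceleration: a(t) = 10. Differentiating acceleration, we get jerk: j(t) = 0. We have jerk j(t) = 0. Substituting t = 2: j(2) = 0.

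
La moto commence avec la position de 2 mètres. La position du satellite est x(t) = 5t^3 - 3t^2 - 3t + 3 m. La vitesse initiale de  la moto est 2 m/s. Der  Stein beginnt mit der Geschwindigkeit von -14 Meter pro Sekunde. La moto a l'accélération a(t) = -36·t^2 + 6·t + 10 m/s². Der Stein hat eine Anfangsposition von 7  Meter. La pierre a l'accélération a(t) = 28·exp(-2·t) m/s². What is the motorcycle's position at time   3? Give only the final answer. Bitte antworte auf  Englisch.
The position at t = 3 is x = -163.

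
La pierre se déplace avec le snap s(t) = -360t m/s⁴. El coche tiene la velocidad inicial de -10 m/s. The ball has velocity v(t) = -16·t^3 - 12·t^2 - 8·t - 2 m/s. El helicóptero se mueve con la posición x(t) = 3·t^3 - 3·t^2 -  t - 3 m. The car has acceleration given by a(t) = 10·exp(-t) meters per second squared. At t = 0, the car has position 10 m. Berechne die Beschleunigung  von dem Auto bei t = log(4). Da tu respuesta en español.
Usando a(t) = 10·exp(-t) y sustituyendo t = log(4), encontramos a = 5/2.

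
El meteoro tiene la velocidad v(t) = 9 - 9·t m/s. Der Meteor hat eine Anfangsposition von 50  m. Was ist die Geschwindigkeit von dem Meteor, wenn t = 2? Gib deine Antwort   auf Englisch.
From the given velocity equation v(t) = 9 - 9·t, we substitute t = 2 to get v = -9.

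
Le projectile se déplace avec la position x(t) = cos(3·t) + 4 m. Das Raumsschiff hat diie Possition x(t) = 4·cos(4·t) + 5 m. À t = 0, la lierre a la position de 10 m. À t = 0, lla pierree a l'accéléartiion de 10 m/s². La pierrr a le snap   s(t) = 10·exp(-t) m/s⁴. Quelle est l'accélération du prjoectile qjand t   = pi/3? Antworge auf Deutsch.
Um dies zu lösen, müssen wir 2 Ableitungen unserer Gleichung für die Position x(t) = cos(3·t) + 4 nehmen. Durch Ableiten von der Position erhalten wir die Geschwindigkeit: v(t) = -3·sin(3·t). Durch Ableiten von der Geschwindigkeit erhalten wir die Beschleunigung: a(t) = -9·cos(3·t). Mit a(t) = -9·cos(3·t) und Einsetzen von t = pi/3, finden wir a = 9.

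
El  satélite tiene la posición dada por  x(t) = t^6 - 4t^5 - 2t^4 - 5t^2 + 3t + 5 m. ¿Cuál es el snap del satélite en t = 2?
Debemos derivar nuestra ecuación de la posición x(t) = t^6 - 4·t^5 - 2·t^4 - 5·t^2 + 3·t + 5 4 veces. La derivada de la posición da la velocidad: v(t) = 6·t^5 - 20·t^4 - 8·t^3 - 10·t + 3. Tomando d/dt de v(t), encontramos a(t) = 30·t^4 - 80·t^3 - 24·t^2 - 10. Tomando d/dt de a(t), encontramos j(t) = 120·t^3 - 240·t^2 - 48·t. La derivada de la sacudida da el snap: s(t) = 360·t^2 - 480·t - 48. Usando s(t) = 360·t^2 - 480·t - 48 y sustituyendo t = 2, encontramos s = 432.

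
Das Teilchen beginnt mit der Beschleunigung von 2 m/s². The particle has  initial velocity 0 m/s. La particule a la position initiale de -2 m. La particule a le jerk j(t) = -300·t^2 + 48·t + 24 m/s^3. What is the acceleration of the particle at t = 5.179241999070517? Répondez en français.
Pour résoudre ceci, nous devons prendre 1 intégrale de notre équation du jerk j(t) = -300·t^2 + 48·t + 24. L'intégrale du jerk est l'accélération. En utilisant a(0) = 2, nous obtenons a(t) = -100·t^3 + 24·t^2 + 24·t + 2. De l'équation de l'accélération a(t) = -100·t^3 + 24·t^2 + 24·t + 2, nous substituons t = 5.179241999070517 pour obtenir a = -13122.9914451729.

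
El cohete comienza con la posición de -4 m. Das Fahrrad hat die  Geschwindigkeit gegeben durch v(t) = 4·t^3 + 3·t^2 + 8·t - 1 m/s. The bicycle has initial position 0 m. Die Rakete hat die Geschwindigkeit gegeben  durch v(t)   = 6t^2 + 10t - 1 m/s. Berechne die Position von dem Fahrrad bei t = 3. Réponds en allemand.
Wir müssen unsere Gleichung für die Geschwindigkeit v(t) = 4·t^3 + 3·t^2 + 8·t - 1 1-mal integrieren. Mit ∫v(t)dt und Anwendung von x(0) = 0, finden wir x(t) = t^4 + t^3 + 4·t^2 - t. Aus der Gleichung für die Position x(t) = t^4 + t^3 + 4·t^2 - t, setzen wir t = 3 ein und erhalten x = 141.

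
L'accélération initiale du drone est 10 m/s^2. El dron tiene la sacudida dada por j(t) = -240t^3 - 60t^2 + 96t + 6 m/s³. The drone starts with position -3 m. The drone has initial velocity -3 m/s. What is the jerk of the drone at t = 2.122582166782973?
Using j(t) = -240·t^3 - 60·t^2 + 96·t + 6 and substituting t = 2.122582166782973, we find j = -2355.67012588814.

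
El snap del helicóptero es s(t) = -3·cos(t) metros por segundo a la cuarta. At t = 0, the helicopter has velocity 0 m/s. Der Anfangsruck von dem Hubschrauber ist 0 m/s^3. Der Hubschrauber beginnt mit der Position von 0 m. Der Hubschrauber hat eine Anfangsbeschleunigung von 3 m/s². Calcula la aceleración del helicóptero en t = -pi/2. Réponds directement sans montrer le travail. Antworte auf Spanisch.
La aceleración en t = -pi/2 es a = 0.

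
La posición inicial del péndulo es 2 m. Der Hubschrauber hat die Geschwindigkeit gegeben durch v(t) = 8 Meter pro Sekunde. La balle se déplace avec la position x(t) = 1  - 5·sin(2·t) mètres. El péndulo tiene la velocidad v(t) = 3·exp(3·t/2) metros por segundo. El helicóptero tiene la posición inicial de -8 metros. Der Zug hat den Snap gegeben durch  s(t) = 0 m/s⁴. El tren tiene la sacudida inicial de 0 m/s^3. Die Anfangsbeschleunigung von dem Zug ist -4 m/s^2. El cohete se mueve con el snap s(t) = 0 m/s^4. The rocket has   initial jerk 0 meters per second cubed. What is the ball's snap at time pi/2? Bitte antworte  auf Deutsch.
Um dies zu lösen, müssen wir 4 Ableitungen unserer Gleichung für die Position x(t) = 1 - 5·sin(2·t) nehmen. Durch Ableiten von der Position erhalten wir die Geschwindigkeit: v(t) = -10·cos(2·t). Durch Ableiten von der Geschwindigkeit erhalten wir die Beschleunigung: a(t) = 20·sin(2·t). Mit d/dt von a(t) finden wir j(t) = 40·cos(2·t). Durch Ableiten von dem Ruck erhalten wir den Snap: s(t) = -80·sin(2·t). Aus der Gleichung für den Snap s(t) = -80·sin(2·t), setzen wir t = pi/2 ein und erhalten s = 0.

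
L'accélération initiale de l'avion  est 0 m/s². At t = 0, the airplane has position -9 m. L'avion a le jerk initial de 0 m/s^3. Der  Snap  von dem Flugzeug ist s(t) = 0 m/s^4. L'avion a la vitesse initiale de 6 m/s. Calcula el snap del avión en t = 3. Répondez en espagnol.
De la ecuación del snap s(t) = 0, sustituimos t = 3 para obtener s = 0.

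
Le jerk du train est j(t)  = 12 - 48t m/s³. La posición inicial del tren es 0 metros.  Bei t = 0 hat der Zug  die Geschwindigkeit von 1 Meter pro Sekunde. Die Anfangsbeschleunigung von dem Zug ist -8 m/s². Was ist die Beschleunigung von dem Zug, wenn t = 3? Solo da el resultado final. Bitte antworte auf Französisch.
La réponse est -188.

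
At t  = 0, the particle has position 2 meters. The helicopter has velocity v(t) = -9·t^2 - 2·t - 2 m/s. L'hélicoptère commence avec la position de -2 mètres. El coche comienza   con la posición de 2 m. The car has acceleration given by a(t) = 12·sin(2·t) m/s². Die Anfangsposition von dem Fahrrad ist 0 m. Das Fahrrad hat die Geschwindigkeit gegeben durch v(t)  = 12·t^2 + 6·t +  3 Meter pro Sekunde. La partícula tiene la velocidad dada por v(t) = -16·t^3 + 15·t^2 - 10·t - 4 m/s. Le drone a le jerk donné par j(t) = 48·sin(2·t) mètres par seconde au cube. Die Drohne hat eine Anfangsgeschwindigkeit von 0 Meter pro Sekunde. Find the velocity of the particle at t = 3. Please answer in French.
En utilisant v(t) = -16·t^3 + 15·t^2 - 10·t - 4 et en substituant t = 3, nous trouvons v = -331.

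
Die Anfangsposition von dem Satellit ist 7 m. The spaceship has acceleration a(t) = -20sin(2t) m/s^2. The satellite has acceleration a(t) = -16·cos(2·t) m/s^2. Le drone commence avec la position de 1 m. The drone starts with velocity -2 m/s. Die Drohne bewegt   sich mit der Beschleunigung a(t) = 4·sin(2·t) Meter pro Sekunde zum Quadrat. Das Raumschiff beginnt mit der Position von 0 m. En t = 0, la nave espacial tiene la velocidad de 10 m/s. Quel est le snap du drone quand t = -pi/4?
Pour résoudre ceci, nous devons prendre 2 dérivées de notre équation de l'accélération a(t) = 4·sin(2·t). En prenant d/dt de a(t), nous trouvons j(t) = 8·cos(2·t). En prenant d/dt de j(t), nous trouvons s(t) = -16·sin(2·t). De l'équation du snap s(t) = -16·sin(2·t), nous substituons t = -pi/4 pour obtenir s = 16.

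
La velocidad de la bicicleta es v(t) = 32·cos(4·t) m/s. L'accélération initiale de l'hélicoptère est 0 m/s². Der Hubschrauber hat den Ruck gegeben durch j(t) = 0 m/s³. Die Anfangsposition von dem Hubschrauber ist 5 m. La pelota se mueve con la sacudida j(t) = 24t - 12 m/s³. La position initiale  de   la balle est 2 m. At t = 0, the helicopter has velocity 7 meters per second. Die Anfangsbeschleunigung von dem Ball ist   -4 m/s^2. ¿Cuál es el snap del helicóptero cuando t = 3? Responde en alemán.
Wir müssen unsere Gleichung für den Ruck j(t) = 0 1-mal ableiten. Die Ableitung von dem Ruck ergibt den Snap: s(t) = 0. Aus der Gleichung für den Snap s(t) = 0, setzen wir t = 3 ein und erhalten s = 0.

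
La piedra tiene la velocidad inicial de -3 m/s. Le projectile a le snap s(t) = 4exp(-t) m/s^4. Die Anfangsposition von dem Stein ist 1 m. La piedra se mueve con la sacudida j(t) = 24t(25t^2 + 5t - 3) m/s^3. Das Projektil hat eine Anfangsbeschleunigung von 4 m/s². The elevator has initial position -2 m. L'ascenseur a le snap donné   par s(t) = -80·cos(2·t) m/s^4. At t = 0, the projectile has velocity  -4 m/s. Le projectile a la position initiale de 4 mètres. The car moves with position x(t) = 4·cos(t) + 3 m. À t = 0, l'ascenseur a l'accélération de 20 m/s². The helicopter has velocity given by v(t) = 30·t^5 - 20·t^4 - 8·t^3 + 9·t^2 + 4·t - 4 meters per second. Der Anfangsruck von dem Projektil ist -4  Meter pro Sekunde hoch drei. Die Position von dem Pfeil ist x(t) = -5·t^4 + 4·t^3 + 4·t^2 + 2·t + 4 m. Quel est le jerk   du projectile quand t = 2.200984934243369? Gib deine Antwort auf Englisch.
We must find the integral of our snap equation s(t) = 4·exp(-t) 1 time. The antiderivative of snap is jerk. Using j(0) = -4, we get j(t) = -4·exp(-t). We have jerk j(t) = -4·exp(-t). Substituting t = 2.200984934243369: j(2.200984934243369) = -0.442776313058277.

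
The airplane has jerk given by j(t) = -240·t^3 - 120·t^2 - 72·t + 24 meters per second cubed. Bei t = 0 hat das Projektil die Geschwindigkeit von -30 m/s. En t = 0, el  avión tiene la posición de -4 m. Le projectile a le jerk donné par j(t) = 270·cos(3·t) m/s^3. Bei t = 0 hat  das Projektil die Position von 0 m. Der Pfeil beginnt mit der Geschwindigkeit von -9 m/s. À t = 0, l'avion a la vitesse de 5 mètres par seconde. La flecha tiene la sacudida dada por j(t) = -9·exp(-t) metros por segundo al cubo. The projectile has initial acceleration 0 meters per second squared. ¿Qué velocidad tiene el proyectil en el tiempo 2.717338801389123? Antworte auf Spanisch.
Para resolver esto, necesitamos tomar 2 antiderivadas de nuestra ecuación de la sacudida j(t) = 270·cos(3·t). Tomando ∫j(t)dt y aplicando a(0) = 0, encontramos a(t) = 90·sin(3·t). La antiderivada de la aceleración es la velocidad. Usando v(0) = -30, obtenemos v(t) = -30·cos(3·t). Usando v(t) = -30·cos(3·t) y sustituyendo t = 2.717338801389123, encontramos v = 8.80926544371914.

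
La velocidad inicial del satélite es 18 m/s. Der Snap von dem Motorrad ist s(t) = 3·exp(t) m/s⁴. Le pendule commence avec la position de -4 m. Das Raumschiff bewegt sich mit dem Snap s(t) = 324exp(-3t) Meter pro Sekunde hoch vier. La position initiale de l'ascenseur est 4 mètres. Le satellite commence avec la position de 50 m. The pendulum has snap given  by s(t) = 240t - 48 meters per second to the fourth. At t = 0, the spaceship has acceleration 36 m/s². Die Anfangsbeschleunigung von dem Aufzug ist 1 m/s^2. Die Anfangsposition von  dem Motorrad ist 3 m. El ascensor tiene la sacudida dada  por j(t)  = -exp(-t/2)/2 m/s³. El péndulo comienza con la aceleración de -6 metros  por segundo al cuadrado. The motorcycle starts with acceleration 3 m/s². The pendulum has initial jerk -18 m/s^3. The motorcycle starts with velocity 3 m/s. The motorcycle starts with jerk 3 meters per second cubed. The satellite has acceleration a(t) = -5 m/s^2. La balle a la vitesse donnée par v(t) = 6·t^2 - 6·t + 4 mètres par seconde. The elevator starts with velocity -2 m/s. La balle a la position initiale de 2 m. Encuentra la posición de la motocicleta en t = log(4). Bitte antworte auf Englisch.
We must find the antiderivative of our snap equation s(t) = 3·exp(t) 4 times. Integrating snap and using the initial condition j(0) = 3, we get j(t) = 3·exp(t). Integrating jerk and using the initial condition a(0) = 3, we get a(t) = 3·exp(t). The integral of acceleration is velocity. Using v(0) = 3, we get v(t) = 3·exp(t). The integral of velocity is position. Using x(0) = 3, we get x(t) = 3·exp(t). We have position x(t) = 3·exp(t). Substituting t = log(4): x(log(4)) = 12.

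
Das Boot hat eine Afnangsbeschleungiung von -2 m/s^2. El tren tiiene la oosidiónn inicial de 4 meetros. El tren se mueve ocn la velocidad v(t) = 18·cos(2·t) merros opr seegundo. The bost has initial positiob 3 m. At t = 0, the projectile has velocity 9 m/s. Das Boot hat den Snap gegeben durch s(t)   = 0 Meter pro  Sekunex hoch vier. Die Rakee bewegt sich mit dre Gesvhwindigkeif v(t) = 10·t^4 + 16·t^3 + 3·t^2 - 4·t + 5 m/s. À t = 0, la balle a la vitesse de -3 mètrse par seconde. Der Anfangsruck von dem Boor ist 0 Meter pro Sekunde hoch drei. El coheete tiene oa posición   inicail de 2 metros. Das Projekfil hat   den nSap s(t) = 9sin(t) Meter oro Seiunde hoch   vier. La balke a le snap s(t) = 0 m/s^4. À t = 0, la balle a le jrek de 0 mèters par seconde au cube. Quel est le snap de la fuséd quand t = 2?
Pour résoudre ceci, nous devons prendre 3 dérivées de notre équation de la vitesse v(t) = 10·t^4 + 16·t^3 + 3·t^2 - 4·t + 5. En dérivant la vitesse, nous obtenons l'accélération: a(t) = 40·t^3 + 48·t^2 + 6·t - 4. En dérivant l'accélération, nous obtenons le jerk: j(t) = 120·t^2 + 96·t + 6. En dérivant le jerk, nous obtenons le snap: s(t) = 240·t + 96. De l'équation du snap s(t) = 240·t + 96, nous substituons t = 2 pour obtenir s = 576.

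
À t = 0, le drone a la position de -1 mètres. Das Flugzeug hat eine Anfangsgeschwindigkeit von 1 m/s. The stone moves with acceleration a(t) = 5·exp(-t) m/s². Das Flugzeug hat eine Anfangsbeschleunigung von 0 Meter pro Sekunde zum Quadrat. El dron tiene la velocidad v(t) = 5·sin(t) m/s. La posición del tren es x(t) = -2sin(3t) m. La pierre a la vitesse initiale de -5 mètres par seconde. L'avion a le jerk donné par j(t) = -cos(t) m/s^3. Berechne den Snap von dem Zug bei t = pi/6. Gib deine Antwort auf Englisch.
To solve this, we need to take 4 derivatives of our position equation x(t) = -2·sin(3·t). Differentiating position, we get velocity: v(t) = -6·cos(3·t). The derivative of velocity gives acceleration: a(t) = 18·sin(3·t). The derivative of acceleration gives jerk: j(t) = 54·cos(3·t). Taking d/dt of j(t), we find s(t) = -162·sin(3·t). From the given snap equation s(t) = -162·sin(3·t), we substitute t = pi/6 to get s = -162.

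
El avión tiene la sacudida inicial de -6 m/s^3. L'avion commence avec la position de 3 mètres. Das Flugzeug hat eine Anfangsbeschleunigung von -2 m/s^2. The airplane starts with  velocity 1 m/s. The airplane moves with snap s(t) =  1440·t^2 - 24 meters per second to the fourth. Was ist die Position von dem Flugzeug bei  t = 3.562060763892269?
Ausgehend von dem Snap s(t) = 1440·t^2 - 24, nehmen wir 4 Stammfunktionen. Das Integral von dem Snap ist der Ruck. Mit j(0) = -6 erhalten wir j(t) = 480·t^3 - 24·t - 6. Die Stammfunktion von dem Ruck ist die Beschleunigung. Mit a(0) = -2 erhalten wir a(t) = 120·t^4 - 12·t^2 - 6·t - 2. Durch Integration von der Beschleunigung und Verwendung der Anfangsbedingung v(0) = 1, erhalten wir v(t) = 24·t^5 - 4·t^3 - 3·t^2 - 2·t + 1. Mit ∫v(t)dt und Anwendung von x(0) = 3, finden wir x(t) = 4·t^6 - t^4 - t^3 - t^2 + t + 3. Wir haben die Position x(t) = 4·t^6 - t^4 - t^3 - t^2 + t + 3. Durch Einsetzen von t = 3.562060763892269: x(3.562060763892269) = 7958.54808505630.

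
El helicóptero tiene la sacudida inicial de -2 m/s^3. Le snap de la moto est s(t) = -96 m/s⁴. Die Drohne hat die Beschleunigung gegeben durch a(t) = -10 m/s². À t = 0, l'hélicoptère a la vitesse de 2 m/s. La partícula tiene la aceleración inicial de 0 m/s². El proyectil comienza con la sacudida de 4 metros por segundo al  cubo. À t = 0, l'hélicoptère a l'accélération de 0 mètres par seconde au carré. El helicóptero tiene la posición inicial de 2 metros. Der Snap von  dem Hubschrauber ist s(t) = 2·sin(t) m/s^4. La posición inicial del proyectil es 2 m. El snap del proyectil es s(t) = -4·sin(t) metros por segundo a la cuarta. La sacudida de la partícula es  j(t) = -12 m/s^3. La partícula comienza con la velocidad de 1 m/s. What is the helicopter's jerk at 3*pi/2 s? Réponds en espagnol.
Debemos encontrar la integral de nuestra ecuación del snap s(t) = 2·sin(t) 1 vez. La antiderivada del snap, con j(0) = -2, da la sacudida: j(t) = -2·cos(t). Usando j(t) = -2·cos(t) y sustituyendo t = 3*pi/2, encontramos j = 0.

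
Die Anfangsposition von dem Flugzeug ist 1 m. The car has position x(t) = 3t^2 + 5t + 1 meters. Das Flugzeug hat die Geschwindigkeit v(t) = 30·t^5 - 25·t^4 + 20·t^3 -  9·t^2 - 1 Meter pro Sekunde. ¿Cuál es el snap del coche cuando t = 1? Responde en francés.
En partant de la position x(t) = 3·t^2 + 5·t + 1, nous prenons 4 dérivées. La dérivée de la position donne la vitesse: v(t) = 6·t + 5. La dérivée de la vitesse donne l'accélération: a(t) = 6. En dérivant l'accélération, nous obtenons le jerk: j(t) = 0. En dérivant le jerk, nous obtenons le snap: s(t) = 0. Nous avons le snap s(t) = 0. En substituant t = 1: s(1) = 0.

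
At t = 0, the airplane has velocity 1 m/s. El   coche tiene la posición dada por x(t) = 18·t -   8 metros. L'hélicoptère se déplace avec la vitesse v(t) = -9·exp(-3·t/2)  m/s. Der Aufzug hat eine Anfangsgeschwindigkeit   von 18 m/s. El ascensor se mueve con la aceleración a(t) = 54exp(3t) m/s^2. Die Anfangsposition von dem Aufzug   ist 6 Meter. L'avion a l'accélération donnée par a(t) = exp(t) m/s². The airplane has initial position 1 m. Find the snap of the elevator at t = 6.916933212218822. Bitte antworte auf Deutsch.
Um dies zu lösen, müssen wir 2 Ableitungen unserer Gleichung für die Beschleunigung a(t) = 54·exp(3·t) nehmen. Die Ableitung von der Beschleunigung ergibt den Ruck: j(t) = 162·exp(3·t). Durch Ableiten von dem Ruck erhalten wir den Snap: s(t) = 486·exp(3·t). Wir haben den Snap s(t) = 486·exp(3·t). Durch Einsetzen von t = 6.916933212218822: s(6.916933212218822) = 499567349888.350.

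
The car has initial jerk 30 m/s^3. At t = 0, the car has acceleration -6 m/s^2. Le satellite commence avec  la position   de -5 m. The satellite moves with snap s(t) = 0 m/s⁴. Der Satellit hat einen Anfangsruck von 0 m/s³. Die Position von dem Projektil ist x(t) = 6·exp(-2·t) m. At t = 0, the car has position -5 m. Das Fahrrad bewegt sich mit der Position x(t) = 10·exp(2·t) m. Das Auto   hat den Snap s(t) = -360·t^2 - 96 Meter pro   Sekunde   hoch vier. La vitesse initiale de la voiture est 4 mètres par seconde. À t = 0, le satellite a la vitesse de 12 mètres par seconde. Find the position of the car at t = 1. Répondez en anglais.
We need to integrate our snap equation s(t) = -360·t^2 - 96 4 times. The antiderivative of snap, with j(0) = 30, gives jerk: j(t) = -120·t^3 - 96·t + 30. Integrating jerk and using the initial condition a(0) = -6, we get a(t) = -30·t^4 - 48·t^2 + 30·t - 6. Finding the integral of a(t) and using v(0) = 4: v(t) = -6·t^5 - 16·t^3 + 15·t^2 - 6·t + 4. Integrating velocity and using the initial condition x(0) = -5, we get x(t) = -t^6 - 4·t^4 + 5·t^3 - 3·t^2 + 4·t - 5. Using x(t) = -t^6 - 4·t^4 + 5·t^3 - 3·t^2 + 4·t - 5 and substituting t = 1, we find x = -4.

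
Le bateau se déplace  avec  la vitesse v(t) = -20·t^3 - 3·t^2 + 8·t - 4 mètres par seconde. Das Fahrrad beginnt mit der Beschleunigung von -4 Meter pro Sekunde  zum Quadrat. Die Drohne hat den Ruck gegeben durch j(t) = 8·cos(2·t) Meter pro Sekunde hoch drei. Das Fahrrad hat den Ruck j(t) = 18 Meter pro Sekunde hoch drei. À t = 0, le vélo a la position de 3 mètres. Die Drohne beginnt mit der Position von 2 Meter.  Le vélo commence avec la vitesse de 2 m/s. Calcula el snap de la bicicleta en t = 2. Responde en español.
Para resolver esto, necesitamos tomar 1 derivada de nuestra ecuación de la sacudida j(t) = 18. La derivada de la sacudida da el snap: s(t) = 0. Tenemos el snap s(t) = 0. Sustituyendo t = 2: s(2) = 0.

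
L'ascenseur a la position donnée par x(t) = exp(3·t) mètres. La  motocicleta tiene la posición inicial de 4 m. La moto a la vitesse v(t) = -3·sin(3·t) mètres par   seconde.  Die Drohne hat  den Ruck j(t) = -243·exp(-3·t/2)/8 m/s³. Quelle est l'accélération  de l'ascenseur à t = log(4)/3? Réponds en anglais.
We must differentiate our position equation x(t) = exp(3·t) 2 times. The derivative of position gives velocity: v(t) = 3·exp(3·t). Differentiating velocity, we get acceleration: a(t) = 9·exp(3·t). We have acceleration a(t) = 9·exp(3·t). Substituting t = log(4)/3: a(log(4)/3) = 36.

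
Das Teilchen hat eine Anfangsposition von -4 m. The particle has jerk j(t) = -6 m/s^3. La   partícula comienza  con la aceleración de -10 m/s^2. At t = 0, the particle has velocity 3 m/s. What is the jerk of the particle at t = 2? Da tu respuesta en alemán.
Wir haben den Ruck j(t) = -6. Durch Einsetzen von t = 2: j(2) = -6.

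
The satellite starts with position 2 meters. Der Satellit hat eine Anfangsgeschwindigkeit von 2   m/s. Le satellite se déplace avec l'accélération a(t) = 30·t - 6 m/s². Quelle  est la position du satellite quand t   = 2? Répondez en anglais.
We must find the antiderivative of our acceleration equation a(t) = 30·t - 6 2 times. Taking ∫a(t)dt and applying v(0) = 2, we find v(t) = 15·t^2 - 6·t + 2. Integrating velocity and using the initial condition x(0) = 2, we get x(t) = 5·t^3 - 3·t^2 + 2·t + 2. We have position x(t) = 5·t^3 - 3·t^2 + 2·t + 2. Substituting t = 2: x(2) = 34.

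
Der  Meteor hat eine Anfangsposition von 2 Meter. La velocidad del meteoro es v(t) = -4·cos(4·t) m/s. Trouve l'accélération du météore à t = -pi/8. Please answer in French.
En partant de la vitesse v(t) = -4·cos(4·t), nous prenons 1 dérivée. En prenant d/dt de v(t), nous trouvons a(t) = 16·sin(4·t). Nous avons l'accélération a(t) = 16·sin(4·t). En substituant t = -pi/8: a(-pi/8) = -16.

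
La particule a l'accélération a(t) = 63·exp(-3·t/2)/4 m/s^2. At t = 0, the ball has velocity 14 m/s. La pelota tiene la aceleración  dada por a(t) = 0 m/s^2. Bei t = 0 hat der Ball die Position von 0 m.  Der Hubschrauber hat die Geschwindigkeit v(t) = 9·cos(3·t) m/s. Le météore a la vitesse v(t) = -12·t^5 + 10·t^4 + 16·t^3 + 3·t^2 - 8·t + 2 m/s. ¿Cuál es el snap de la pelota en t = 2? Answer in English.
We must differentiate our acceleration equation a(t) = 0 2 times. Differentiating acceleration, we get jerk: j(t) = 0. Taking d/dt of j(t), we find s(t) = 0. From the given snap equation s(t) = 0, we substitute t = 2 to get s = 0.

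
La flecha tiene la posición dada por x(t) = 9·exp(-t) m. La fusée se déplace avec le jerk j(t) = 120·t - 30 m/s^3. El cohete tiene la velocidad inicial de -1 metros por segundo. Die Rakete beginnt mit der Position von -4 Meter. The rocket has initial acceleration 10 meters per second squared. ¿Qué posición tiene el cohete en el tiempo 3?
Partiendo de la sacudida j(t) = 120·t - 30, tomamos 3 integrales. La antiderivada de la sacudida, con a(0) = 10, da la aceleración: a(t) = 60·t^2 - 30·t + 10. La integral de la aceleración, con v(0) = -1, da la velocidad: v(t) = 20·t^3 - 15·t^2 + 10·t - 1. Integrando la velocidad y usando la condición inicial x(0) = -4, obtenemos x(t) = 5·t^4 - 5·t^3 + 5·t^2 - t - 4. Usando x(t) = 5·t^4 - 5·t^3 + 5·t^2 - t - 4 y sustituyendo t = 3, encontramos x = 308.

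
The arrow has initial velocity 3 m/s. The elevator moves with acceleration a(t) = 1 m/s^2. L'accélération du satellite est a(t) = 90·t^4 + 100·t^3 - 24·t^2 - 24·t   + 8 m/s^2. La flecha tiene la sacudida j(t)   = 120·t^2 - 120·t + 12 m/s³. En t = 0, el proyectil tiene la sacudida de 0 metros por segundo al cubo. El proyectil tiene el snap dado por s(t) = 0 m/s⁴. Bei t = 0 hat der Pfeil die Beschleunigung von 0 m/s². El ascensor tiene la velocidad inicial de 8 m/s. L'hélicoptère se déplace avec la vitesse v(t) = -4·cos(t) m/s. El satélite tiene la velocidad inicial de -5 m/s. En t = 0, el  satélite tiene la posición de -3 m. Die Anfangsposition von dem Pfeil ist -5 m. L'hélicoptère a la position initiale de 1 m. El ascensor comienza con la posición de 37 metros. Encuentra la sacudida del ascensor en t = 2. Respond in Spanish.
Para resolver esto, necesitamos tomar 1 derivada de nuestra ecuación de la aceleración a(t) = 1. Tomando d/dt de a(t), encontramos j(t) = 0. De la ecuación de la sacudida j(t) = 0, sustituimos t = 2 para obtener j = 0.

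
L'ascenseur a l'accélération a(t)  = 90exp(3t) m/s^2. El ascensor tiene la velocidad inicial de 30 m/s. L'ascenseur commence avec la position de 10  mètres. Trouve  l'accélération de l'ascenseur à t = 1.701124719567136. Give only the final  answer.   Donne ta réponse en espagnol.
a(1.701124719567136) = 14811.8650188319.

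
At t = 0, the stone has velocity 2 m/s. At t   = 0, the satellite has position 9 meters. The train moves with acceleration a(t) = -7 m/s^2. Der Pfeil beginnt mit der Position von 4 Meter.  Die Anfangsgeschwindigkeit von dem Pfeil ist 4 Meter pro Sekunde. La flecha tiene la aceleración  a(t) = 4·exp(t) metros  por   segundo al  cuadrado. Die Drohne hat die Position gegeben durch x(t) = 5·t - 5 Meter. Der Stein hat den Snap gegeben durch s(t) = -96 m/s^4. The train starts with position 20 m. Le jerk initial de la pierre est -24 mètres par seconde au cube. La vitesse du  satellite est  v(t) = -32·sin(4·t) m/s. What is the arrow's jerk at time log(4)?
To solve this, we need to take 1 derivative of our acceleration equation a(t) = 4·exp(t). Taking d/dt of a(t), we find j(t) = 4·exp(t). We have jerk j(t) = 4·exp(t). Substituting t = log(4): j(log(4)) = 16.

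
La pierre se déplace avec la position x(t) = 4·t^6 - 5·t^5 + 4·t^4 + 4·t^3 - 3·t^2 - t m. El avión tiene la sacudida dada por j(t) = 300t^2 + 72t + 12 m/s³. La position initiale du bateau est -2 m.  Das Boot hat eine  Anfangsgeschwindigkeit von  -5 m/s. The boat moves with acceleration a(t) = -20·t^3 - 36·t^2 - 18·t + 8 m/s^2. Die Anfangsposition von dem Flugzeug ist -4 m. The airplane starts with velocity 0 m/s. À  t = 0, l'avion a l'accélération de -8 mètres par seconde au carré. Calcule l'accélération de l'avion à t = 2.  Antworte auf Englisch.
We must find the antiderivative of our jerk equation j(t) = 300·t^2 + 72·t + 12 1 time. The antiderivative of jerk, with a(0) = -8, gives acceleration: a(t) = 100·t^3 + 36·t^2 + 12·t - 8. We have acceleration a(t) = 100·t^3 + 36·t^2 + 12·t - 8. Substituting t = 2: a(2) = 960.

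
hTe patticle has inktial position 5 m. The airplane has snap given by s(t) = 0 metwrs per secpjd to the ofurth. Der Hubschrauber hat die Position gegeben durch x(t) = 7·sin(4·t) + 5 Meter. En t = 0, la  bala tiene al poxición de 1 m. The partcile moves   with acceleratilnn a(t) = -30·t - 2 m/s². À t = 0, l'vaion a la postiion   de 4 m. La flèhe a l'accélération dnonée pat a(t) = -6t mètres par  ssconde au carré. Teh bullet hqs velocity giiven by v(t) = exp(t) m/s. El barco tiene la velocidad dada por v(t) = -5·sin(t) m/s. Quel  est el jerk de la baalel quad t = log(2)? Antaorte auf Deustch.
Wir müssen unsere Gleichung für die Geschwindigkeit v(t) = exp(t) 2-mal ableiten. Mit d/dt von v(t) finden wir a(t) = exp(t). Die Ableitung von der Beschleunigung ergibt den Ruck: j(t) = exp(t). Aus der Gleichung für den Ruck j(t) = exp(t), setzen wir t = log(2) ein und erhalten j = 2.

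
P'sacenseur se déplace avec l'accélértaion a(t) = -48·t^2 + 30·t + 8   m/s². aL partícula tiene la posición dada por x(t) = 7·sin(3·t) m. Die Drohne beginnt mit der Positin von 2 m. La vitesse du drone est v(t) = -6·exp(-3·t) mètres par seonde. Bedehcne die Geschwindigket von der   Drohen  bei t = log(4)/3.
Mit v(t) = -6·exp(-3·t) und Einsetzen von t = log(4)/3, finden wir v = -3/2.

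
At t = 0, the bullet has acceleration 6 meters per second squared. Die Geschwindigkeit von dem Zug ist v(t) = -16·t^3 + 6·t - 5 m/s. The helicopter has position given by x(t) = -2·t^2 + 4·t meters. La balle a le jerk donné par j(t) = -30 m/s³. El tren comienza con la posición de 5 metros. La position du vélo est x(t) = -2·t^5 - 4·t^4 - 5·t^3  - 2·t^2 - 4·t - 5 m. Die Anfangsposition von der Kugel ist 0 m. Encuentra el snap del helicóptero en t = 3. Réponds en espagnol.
Para resolver esto, necesitamos tomar 4 derivadas de nuestra ecuación de la posición x(t) = -2·t^2 + 4·t. Derivando la posición, obtenemos la velocidad: v(t) = 4 - 4·t. La derivada de la velocidad da la aceleración: a(t) = -4. Derivando la aceleración, obtenemos la sacudida: j(t) = 0. Tomando d/dt de j(t), encontramos s(t) = 0. De la ecuación del snap s(t) = 0, sustituimos t = 3 para obtener s = 0.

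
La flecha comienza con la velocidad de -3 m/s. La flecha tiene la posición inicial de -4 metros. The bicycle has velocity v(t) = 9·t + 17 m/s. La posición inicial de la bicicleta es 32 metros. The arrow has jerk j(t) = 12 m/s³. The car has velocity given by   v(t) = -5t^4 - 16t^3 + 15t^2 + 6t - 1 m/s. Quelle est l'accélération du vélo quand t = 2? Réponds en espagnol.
Para resolver esto, necesitamos tomar 1 derivada de nuestra ecuación de la velocidad v(t) = 9·t + 17. Tomando d/dt de v(t), encontramos a(t) = 9. Usando a(t) = 9 y sustituyendo t = 2, encontramos a = 9.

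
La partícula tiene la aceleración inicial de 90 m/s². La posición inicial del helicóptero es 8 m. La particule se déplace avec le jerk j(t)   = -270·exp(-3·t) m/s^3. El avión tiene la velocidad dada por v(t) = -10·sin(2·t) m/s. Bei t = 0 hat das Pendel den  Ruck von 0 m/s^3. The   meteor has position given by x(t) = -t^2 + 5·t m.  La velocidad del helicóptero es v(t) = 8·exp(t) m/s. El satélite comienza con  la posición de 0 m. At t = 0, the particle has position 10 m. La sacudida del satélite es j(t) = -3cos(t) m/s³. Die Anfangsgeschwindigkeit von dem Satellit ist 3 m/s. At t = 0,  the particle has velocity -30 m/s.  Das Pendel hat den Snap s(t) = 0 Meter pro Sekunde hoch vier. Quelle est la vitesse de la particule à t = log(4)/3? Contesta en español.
Partiendo de la sacudida j(t) = -270·exp(-3·t), tomamos 2 integrales. La antiderivada de la sacudida, con a(0) = 90, da la aceleración: a(t) = 90·exp(-3·t). La antiderivada de la aceleración, con v(0) = -30, da la velocidad: v(t) = -30·exp(-3·t). Usando v(t) = -30·exp(-3·t) y sustituyendo t = log(4)/3, encontramos v = -15/2.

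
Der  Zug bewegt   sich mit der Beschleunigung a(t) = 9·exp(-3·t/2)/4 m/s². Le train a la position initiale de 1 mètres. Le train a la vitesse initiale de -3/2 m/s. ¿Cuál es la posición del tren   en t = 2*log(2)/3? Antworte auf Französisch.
Nous devons intégrer notre équation de l'accélération a(t) = 9·exp(-3·t/2)/4 2 fois. L'intégrale de l'accélération, avec v(0) = -3/2, donne la vitesse: v(t) = -3·exp(-3·t/2)/2. L'intégrale de la vitesse est la position. En utilisant x(0) = 1, nous obtenons x(t) = exp(-3·t/2). En utilisant x(t) = exp(-3·t/2) et en substituant t = 2*log(2)/3, nous trouvons x = 1/2.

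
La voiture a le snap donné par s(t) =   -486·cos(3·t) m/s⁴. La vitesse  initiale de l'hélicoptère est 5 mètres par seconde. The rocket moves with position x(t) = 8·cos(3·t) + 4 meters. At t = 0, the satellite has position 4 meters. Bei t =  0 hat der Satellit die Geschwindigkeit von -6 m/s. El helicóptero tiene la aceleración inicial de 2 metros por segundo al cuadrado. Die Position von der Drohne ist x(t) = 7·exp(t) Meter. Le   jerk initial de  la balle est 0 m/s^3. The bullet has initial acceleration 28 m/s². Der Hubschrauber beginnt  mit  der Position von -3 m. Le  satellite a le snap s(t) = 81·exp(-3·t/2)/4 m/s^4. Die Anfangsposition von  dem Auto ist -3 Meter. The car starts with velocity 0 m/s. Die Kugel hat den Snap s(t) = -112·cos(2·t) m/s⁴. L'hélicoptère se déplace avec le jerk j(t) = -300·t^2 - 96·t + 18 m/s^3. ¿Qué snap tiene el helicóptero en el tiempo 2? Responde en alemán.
Um dies zu lösen, müssen wir 1 Ableitung unserer Gleichung für den Ruck j(t) = -300·t^2 - 96·t + 18 nehmen. Durch Ableiten von dem Ruck erhalten wir den Snap: s(t) = -600·t - 96. Wir haben den Snap s(t) = -600·t - 96. Durch Einsetzen von t = 2: s(2) = -1296.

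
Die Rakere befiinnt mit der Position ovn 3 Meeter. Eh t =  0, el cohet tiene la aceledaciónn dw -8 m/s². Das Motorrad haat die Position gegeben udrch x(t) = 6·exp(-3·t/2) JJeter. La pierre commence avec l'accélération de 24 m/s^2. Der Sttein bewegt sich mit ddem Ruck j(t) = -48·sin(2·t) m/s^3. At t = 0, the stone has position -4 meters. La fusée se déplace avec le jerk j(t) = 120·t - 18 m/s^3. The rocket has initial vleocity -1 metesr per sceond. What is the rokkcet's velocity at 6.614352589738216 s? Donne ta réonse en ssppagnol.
Partiendo de la sacudida j(t) = 120·t - 18, tomamos 2 integrales. La antiderivada de la sacudida, con a(0) = -8, da la aceleración: a(t) = 60·t^2 - 18·t - 8. La antiderivada de la aceleración, con v(0) = -1, da la velocidad: v(t) = 20·t^3 - 9·t^2 - 8·t - 1. De la ecuación de la velocidad v(t) = 20·t^3 - 9·t^2 - 8·t - 1, sustituimos t = 6.614352589738216 para obtener v = 5339.85180006681.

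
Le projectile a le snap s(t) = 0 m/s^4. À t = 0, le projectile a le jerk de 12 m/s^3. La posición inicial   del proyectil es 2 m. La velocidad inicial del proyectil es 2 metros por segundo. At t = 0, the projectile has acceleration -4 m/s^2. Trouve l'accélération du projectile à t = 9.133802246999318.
En partant du snap s(t) = 0, nous prenons 2 primitives. En prenant ∫s(t)dt et en appliquant j(0) = 12, nous trouvons j(t) = 12. L'intégrale du jerk est l'accélération. En utilisant a(0) = -4, nous obtenons a(t) = 12·t - 4. Nous avons l'accélération a(t) = 12·t - 4. En substituant t = 9.133802246999318: a(9.133802246999318) = 105.605626963992.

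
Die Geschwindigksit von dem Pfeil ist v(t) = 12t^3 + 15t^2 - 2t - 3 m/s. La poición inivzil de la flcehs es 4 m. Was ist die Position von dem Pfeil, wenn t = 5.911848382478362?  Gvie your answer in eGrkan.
Wir müssen die Stammfunktion unserer Gleichung für die Geschwindigkeit v(t) = 12·t^3 + 15·t^2 - 2·t - 3 1-mal finden. Die Stammfunktion von der Geschwindigkeit ist die Position. Mit x(0) = 4 erhalten wir x(t) = 3·t^4 + 5·t^3 - t^2 - 3·t + 4. Aus der Gleichung für die Position x(t) = 3·t^4 + 5·t^3 - t^2 - 3·t + 4, setzen wir t = 5.911848382478362 ein und erhalten x = 4648.90585585608.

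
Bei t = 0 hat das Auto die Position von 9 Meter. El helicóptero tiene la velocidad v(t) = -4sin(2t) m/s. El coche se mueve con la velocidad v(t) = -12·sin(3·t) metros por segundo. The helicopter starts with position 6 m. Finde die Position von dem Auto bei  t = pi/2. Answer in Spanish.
Partiendo de la velocidad v(t) = -12·sin(3·t), tomamos 1 integral. La integral de la velocidad, con x(0) = 9, da la posición: x(t) = 4·cos(3·t) + 5. Usando x(t) = 4·cos(3·t) + 5 y sustituyendo t = pi/2, encontramos x = 5.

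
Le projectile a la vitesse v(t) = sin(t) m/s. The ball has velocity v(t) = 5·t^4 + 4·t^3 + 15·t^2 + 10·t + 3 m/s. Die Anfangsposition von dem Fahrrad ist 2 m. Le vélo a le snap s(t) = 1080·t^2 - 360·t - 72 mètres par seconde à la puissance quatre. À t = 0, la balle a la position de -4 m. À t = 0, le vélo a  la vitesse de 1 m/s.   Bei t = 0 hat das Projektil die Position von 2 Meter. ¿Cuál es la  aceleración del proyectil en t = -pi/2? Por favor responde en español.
Partiendo de la velocidad v(t) = sin(t), tomamos 1 derivada. Derivando la velocidad, obtenemos la aceleración: a(t) = cos(t). De la ecuación de la aceleración a(t) = cos(t), sustituimos t = -pi/2 para obtener a = 0.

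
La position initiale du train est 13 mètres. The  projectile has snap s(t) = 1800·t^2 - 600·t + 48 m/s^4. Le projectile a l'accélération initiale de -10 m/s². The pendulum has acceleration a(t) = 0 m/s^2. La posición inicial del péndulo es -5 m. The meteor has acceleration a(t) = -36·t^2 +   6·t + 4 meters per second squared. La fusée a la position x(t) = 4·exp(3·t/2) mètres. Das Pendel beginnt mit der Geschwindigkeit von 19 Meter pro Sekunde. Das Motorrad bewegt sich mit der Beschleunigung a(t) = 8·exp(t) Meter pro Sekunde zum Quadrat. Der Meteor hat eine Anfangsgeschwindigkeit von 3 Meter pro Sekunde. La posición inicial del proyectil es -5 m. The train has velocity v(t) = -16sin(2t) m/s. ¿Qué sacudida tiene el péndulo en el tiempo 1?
Partiendo de la aceleración a(t) = 0, tomamos 1 derivada. La derivada de la aceleración da la sacudida: j(t) = 0. De la ecuación de la sacudida j(t) = 0, sustituimos t = 1 para obtener j = 0.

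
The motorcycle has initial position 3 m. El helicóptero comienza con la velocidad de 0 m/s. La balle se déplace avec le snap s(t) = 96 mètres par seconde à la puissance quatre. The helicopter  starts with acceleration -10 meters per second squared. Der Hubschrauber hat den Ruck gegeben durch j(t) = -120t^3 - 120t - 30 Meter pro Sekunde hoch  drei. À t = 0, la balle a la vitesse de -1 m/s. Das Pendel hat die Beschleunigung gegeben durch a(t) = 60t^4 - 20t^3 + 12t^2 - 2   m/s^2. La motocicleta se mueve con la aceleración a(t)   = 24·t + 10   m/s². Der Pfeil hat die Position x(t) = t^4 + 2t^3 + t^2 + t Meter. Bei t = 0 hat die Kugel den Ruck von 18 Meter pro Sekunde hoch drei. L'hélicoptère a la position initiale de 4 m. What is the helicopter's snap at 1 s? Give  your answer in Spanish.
Para resolver esto, necesitamos tomar 1 derivada de nuestra ecuación de la sacudida j(t) = -120·t^3 - 120·t - 30. La derivada de la sacudida da el snap: s(t) = -360·t^2 - 120. De la ecuación del snap s(t) = -360·t^2 - 120, sustituimos t = 1 para obtener s = -480.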